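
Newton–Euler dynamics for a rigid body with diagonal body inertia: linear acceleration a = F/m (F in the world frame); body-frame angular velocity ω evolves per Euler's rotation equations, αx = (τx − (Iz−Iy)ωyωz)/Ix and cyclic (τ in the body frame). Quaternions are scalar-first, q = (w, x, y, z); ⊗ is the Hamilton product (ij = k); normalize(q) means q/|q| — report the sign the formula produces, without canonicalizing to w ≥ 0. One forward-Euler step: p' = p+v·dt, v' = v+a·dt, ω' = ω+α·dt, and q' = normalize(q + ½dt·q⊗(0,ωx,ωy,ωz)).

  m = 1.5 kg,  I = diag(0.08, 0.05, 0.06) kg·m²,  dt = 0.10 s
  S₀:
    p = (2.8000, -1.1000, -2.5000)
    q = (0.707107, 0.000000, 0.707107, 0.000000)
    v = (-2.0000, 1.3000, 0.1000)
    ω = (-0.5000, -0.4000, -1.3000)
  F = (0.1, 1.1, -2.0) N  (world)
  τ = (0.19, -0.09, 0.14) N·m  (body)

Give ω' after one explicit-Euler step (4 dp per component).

ω' = (-0.2690, -0.6060, -1.0567)

α = I⁻¹(τ − ω×Iω) = (2.3100, -2.0600, 2.4333)
ω' = ω + α·dt = (-0.2690, -0.6060, -1.0567)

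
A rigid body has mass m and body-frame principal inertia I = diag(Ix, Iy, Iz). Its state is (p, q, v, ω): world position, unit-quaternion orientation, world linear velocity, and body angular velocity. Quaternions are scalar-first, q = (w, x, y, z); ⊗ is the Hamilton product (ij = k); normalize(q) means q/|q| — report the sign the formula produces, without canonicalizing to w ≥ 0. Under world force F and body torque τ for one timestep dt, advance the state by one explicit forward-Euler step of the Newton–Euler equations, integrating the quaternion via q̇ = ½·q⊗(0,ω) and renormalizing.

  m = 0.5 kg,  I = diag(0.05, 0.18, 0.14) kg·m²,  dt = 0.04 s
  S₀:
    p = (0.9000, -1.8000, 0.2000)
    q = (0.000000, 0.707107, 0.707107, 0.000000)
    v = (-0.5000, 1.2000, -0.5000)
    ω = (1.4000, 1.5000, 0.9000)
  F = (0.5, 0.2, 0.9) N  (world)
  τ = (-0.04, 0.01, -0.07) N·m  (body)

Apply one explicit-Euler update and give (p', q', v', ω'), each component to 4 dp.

a = F/m = (1.0000, 0.4000, 1.8000)
p' = p + v·dt = (0.8800, -1.7520, 0.1800)
new velocity v' = (-0.4600, 1.2160, -0.4280)
(τ − ω×Iω)/I = (0.2800, 0.6856, -2.4500)
new body rate ω' = (1.4112, 1.5274, 0.8020)
Hamilton product q⊗(0,ω) = (-2.0506103, 0.6363963, -0.6363963, 0.0707107)
q' = normalize(q + ½dt·q⊗(0,ω)) = (-0.0410, 0.7191, 0.6937, 0.0014)

p' = (0.8800, -1.7520, 0.1800)
q' = (-0.0410, 0.7191, 0.6937, 0.0014)
v' = (-0.4600, 1.2160, -0.4280)
ω' = (1.4112, 1.5274, 0.8020)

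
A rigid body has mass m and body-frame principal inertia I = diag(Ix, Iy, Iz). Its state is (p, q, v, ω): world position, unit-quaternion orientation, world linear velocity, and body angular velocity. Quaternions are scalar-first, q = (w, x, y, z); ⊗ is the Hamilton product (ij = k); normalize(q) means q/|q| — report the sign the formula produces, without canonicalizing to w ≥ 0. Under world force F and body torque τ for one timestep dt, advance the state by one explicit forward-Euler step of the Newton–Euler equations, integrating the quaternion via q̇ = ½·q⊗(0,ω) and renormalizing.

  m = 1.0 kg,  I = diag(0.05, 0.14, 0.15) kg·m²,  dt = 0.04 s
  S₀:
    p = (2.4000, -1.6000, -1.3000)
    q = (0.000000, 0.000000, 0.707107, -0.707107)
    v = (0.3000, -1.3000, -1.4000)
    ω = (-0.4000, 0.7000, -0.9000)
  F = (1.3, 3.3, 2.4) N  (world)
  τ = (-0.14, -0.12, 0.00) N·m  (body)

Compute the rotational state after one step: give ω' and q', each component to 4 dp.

ω' = (-0.5070, 0.6760, -0.8933)
q' = (-0.0226, -0.0028, 0.7126, -0.7012)

precession coupling ω×(Iω) = (-0.0063, -0.0360, -0.0252)
α = I⁻¹(τ − ω×Iω) = (-2.6740, -0.6000, 0.1680)
new body rate ω' = (-0.5070, 0.6760, -0.8933)
q⊗(0,ω) = (-1.1313712, -0.1414214, 0.2828428, 0.2828428)
q' = normalize(q + ½dt·q⊗(0,ω)) = (-0.0226, -0.0028, 0.7126, -0.7012)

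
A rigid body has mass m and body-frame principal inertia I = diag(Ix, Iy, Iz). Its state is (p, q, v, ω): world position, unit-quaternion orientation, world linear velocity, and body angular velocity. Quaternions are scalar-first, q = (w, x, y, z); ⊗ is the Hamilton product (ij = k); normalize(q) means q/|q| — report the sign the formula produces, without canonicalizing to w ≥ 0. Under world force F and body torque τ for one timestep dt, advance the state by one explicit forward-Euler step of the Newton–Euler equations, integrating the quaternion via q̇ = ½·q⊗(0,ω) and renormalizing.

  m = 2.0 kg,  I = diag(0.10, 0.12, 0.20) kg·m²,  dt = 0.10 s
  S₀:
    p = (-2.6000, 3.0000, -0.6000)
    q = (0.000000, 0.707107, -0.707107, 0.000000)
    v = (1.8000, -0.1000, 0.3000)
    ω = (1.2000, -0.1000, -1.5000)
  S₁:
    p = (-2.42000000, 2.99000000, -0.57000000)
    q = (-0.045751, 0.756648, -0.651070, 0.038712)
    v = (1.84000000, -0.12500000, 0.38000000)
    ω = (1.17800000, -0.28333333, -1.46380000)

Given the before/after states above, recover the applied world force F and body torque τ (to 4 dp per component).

F = (0.8000, -0.5000, 1.6000)
τ = (-0.0100, -0.0400, 0.0700)

Δv = v₁−v₀ = (0.04000000, -0.02500000, 0.08000000)
applied force F = (0.8000, -0.5000, 1.6000)
Δω = ω₁−ω₀ = (-0.02200000, -0.18333333, 0.03620000)
ω₀×(Iω₀) = (0.0120, 0.1800, -0.0024)
applied torque τ = (-0.0100, -0.0400, 0.0700)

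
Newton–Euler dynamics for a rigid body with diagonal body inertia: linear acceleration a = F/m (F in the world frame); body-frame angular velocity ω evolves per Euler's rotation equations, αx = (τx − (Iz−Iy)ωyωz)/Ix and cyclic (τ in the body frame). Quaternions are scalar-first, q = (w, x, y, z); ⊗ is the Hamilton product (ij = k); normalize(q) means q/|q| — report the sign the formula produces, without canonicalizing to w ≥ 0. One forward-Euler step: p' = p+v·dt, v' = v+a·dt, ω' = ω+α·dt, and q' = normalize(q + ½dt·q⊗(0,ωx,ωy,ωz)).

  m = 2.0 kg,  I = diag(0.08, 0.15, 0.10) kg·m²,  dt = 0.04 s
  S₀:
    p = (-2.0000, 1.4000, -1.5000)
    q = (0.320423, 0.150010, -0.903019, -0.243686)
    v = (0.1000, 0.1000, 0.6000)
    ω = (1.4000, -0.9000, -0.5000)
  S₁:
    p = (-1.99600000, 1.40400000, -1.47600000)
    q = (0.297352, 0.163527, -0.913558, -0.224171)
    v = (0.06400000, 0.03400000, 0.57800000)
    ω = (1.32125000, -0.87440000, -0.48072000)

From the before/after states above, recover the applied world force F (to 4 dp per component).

F = (-1.8000, -3.3000, -1.1000)

velocity change Δv = (-0.03600000, -0.06600000, -0.02200000)
F = m·Δv/dt = (-1.8000, -3.3000, -1.1000)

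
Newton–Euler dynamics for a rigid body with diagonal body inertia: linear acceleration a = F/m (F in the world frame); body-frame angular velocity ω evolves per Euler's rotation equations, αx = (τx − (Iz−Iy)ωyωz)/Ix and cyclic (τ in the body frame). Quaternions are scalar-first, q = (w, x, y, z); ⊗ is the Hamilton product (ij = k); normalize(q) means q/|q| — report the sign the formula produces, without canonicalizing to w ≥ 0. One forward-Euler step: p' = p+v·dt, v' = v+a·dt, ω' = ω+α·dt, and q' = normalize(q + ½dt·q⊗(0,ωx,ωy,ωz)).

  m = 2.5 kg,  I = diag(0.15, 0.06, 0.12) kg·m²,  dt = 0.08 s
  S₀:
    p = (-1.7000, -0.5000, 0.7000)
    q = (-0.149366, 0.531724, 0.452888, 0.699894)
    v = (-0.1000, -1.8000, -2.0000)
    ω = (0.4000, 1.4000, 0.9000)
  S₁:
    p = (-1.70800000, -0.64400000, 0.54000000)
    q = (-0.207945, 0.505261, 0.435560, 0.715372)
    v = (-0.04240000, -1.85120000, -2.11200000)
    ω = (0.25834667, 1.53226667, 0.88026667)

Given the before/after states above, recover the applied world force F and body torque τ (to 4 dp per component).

F = (1.8000, -1.6000, -3.5000)
τ = (-0.1900, 0.1100, -0.0800)

rate change Δω = (-0.14165333, 0.13226667, -0.01973333)
precession coupling = (0.0756, 0.0108, -0.0504)
applied torque τ = (-0.1900, 0.1100, -0.0800)
velocity change Δv = (0.05760000, -0.05120000, -0.11200000)
m·(v₁−v₀)/dt = (1.8000, -1.6000, -3.5000)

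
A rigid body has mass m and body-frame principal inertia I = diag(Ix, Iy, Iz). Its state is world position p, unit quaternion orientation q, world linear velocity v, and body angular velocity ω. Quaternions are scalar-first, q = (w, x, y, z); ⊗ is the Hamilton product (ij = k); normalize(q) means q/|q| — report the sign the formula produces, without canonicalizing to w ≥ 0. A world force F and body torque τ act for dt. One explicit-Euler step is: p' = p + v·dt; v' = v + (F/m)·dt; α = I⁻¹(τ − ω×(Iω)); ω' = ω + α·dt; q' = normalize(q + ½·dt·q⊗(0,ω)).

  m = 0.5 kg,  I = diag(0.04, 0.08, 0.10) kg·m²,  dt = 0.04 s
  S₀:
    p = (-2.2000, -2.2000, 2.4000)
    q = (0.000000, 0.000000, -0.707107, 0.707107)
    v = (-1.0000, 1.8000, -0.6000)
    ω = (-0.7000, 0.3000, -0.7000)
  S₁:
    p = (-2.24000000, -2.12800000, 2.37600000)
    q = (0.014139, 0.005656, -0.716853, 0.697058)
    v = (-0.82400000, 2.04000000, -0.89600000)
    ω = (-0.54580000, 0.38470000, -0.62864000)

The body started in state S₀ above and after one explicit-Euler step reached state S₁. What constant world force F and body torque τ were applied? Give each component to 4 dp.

F = (2.2000, 3.0000, -3.7000)
τ = (0.1500, 0.1400, 0.1700)

v₁ − v₀ = (0.17600000, 0.24000000, -0.29600000)
m·(v₁−v₀)/dt = (2.2000, 3.0000, -3.7000)
rate change Δω = (0.15420000, 0.08470000, 0.07136000)
applied torque τ = (0.1500, 0.1400, 0.1700)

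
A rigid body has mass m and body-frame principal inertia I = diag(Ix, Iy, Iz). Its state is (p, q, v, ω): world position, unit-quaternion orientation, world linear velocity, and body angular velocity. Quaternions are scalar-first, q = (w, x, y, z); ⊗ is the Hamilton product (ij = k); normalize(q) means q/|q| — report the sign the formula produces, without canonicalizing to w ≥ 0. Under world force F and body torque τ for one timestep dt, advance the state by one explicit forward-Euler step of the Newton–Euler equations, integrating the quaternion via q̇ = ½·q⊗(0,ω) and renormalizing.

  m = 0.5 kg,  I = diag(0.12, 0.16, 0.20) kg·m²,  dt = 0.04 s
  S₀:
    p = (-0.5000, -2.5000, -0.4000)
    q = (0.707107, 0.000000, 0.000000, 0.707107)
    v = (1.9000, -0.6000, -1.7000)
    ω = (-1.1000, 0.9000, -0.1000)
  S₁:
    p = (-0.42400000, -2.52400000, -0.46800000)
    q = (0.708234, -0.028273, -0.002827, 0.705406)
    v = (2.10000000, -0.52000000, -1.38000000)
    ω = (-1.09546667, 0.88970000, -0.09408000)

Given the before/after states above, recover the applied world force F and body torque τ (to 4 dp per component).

F = (2.5000, 1.0000, 4.0000)
τ = (0.0100, -0.0500, -0.0100)

velocity change Δv = (0.20000000, 0.08000000, 0.32000000)
applied force F = (2.5000, 1.0000, 4.0000)
Δω = ω₁−ω₀ = (0.00453333, -0.01030000, 0.00592000)
precession coupling = (-0.0036, -0.0088, -0.0396)
τ = I·(Δω/dt) + ω₀×(Iω₀) = (0.0100, -0.0500, -0.0100)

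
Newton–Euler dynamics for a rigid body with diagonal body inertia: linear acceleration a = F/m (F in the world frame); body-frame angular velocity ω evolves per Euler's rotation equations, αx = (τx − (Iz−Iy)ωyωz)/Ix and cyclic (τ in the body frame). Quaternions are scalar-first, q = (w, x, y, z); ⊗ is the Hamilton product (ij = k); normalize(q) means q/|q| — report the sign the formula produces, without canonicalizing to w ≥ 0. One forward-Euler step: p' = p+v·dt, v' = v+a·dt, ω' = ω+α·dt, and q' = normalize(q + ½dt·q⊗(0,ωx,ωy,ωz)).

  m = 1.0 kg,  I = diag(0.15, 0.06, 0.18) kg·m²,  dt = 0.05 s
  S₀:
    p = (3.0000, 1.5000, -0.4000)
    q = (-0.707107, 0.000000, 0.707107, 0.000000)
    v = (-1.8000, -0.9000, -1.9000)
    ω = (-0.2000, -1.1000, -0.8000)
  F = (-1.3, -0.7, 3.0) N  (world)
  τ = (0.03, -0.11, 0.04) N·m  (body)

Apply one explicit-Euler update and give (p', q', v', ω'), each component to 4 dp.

p' = (2.9100, 1.4550, -0.4950)
q' = (-0.6873, -0.0106, 0.7261, 0.0177)
v' = (-1.8650, -0.9350, -1.7500)
ω' = (-0.2252, -1.1877, -0.7834)

new position p' = (2.9100, 1.4550, -0.4950)
v + (F/m)dt = (-1.8650, -0.9350, -1.7500)
precession coupling ω×(Iω) = (0.1056, -0.0048, -0.0198)
angular accel α = (-0.5040, -1.7533, 0.3322)
new body rate ω' = (-0.2252, -1.1877, -0.7834)
Hamilton product q⊗(0,ω) = (0.7778177, -0.4242642, 0.7778177, 0.7071070)
updated quaternion q' = (-0.6873, -0.0106, 0.7261, 0.0177)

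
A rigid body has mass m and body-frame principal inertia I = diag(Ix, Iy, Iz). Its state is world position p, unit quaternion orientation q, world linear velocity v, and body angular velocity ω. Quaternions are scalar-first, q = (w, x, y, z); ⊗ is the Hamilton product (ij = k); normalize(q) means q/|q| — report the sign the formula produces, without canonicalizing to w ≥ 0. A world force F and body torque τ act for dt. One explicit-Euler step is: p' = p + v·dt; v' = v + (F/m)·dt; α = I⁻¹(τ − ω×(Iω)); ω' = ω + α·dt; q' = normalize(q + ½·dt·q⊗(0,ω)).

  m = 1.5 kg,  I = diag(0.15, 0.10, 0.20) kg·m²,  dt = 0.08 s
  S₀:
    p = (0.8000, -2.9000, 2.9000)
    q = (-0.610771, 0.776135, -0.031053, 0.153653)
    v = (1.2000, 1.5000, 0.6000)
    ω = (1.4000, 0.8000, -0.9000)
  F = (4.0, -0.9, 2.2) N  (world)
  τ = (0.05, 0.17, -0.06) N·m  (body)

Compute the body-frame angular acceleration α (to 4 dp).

α = (0.8133, 1.0700, -0.0200)

ω×(Iω) gyroscopic = (-0.0720, 0.0630, -0.0560)
α = I⁻¹(τ − ω×Iω) = (0.8133, 1.0700, -0.0200)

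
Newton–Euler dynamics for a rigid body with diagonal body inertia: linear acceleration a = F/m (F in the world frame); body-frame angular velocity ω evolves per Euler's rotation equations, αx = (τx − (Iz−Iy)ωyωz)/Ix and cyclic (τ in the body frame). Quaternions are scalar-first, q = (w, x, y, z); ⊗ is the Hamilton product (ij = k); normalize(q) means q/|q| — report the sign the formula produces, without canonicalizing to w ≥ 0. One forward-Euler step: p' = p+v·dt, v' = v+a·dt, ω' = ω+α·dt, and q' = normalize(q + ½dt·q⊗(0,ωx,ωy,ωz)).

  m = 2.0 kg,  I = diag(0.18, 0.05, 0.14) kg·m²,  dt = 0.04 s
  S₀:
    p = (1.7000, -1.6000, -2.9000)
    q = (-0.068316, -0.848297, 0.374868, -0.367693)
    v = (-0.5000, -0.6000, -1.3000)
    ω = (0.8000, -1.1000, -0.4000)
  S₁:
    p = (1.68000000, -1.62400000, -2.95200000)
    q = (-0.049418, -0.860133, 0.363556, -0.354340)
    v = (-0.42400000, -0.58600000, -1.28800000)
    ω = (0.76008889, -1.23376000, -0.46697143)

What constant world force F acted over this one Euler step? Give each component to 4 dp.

velocity change Δv = (0.07600000, 0.01400000, 0.01200000)
m·(v₁−v₀)/dt = (3.8000, 0.7000, 0.6000)

F = (3.8000, 0.7000, 0.6000)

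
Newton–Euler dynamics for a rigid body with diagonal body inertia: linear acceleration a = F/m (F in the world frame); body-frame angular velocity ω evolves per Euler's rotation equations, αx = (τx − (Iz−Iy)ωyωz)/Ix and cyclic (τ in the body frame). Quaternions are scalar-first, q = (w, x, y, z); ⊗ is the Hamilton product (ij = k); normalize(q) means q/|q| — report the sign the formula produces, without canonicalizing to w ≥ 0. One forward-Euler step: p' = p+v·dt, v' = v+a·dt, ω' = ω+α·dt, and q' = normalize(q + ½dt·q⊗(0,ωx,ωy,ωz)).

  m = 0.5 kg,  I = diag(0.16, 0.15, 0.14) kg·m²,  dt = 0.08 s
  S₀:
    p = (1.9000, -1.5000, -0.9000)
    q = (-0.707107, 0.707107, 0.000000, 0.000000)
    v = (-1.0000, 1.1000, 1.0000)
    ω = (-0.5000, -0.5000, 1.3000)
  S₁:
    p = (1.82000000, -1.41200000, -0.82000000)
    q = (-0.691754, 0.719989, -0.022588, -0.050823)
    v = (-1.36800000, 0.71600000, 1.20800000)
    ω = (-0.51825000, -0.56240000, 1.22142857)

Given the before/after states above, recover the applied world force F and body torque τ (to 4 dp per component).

Δω = ω₁−ω₀ = (-0.01825000, -0.06240000, -0.07857143)
applied torque τ = (-0.0300, -0.1300, -0.1400)
v₁ − v₀ = (-0.36800000, -0.38400000, 0.20800000)
applied force F = (-2.3000, -2.4000, 1.3000)

F = (-2.3000, -2.4000, 1.3000)
τ = (-0.0300, -0.1300, -0.1400)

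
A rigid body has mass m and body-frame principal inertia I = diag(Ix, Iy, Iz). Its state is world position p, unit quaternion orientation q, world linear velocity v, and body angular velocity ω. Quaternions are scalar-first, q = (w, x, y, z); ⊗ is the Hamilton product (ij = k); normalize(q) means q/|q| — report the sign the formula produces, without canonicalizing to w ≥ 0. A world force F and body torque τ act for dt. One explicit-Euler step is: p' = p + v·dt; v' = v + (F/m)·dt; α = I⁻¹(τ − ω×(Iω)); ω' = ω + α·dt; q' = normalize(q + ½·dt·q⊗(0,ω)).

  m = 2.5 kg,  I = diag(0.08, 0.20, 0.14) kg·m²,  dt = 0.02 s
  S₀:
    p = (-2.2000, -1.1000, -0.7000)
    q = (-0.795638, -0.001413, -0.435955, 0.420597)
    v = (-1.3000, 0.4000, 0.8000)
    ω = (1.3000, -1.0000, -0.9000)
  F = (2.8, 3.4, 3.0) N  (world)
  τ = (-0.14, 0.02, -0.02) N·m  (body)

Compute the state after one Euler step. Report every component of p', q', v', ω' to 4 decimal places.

ω×(Iω) gyroscopic = (-0.0540, 0.0702, -0.1560)
α = I⁻¹(τ − ω×Iω) = (-1.0750, -0.2510, 0.9714)
new body rate ω' = (1.2785, -1.0050, -0.8806)
Hamilton product q⊗(0,ω) = (-0.0555808, -0.2213729, 1.3411424, 1.2842287)
q' = normalize(q + ½dt·q⊗(0,ω)) = (-0.7961, -0.0036, -0.4225, 0.4334)
p + v·dt = (-2.2260, -1.0920, -0.6840)
v + (F/m)dt = (-1.2776, 0.4272, 0.8240)

p' = (-2.2260, -1.0920, -0.6840)
q' = (-0.7961, -0.0036, -0.4225, 0.4334)
v' = (-1.2776, 0.4272, 0.8240)
ω' = (1.2785, -1.0050, -0.8806)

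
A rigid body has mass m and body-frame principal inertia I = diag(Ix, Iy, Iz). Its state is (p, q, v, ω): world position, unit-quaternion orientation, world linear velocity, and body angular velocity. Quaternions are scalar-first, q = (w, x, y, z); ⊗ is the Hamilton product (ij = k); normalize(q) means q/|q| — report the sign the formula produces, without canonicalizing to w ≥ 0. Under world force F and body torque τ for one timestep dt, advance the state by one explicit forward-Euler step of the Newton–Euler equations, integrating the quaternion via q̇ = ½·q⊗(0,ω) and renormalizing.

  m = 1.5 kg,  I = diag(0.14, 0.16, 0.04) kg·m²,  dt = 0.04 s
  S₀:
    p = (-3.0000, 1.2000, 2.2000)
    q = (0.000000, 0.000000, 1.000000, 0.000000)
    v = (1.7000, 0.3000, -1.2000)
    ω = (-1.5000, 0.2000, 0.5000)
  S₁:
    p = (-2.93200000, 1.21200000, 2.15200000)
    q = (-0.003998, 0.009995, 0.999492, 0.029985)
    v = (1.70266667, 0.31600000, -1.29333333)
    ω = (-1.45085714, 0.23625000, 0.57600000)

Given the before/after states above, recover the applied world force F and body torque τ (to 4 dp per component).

F = (0.1000, 0.6000, -3.5000)
τ = (0.1600, 0.0700, 0.0700)

Δω = ω₁−ω₀ = (0.04914286, 0.03625000, 0.07600000)
precession coupling = (-0.0120, -0.0750, -0.0060)
I·α + gyro = (0.1600, 0.0700, 0.0700)
Δv = v₁−v₀ = (0.00266667, 0.01600000, -0.09333333)
m·(v₁−v₀)/dt = (0.1000, 0.6000, -3.5000)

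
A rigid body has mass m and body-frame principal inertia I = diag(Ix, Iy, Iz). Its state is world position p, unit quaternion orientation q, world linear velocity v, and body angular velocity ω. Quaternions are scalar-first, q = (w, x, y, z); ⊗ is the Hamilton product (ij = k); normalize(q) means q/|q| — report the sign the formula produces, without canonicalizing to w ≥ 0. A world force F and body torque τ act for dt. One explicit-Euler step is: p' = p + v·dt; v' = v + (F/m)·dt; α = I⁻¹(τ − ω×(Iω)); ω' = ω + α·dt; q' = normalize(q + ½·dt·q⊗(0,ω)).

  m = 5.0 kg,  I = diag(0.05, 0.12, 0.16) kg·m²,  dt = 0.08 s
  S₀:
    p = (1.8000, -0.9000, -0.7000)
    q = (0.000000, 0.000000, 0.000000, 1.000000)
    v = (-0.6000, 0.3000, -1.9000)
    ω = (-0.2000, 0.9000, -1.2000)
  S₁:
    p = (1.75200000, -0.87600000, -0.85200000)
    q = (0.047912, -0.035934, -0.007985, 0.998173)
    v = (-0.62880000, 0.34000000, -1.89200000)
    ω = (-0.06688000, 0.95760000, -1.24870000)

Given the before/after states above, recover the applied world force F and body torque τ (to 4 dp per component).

velocity change Δv = (-0.02880000, 0.04000000, 0.00800000)
applied force F = (-1.8000, 2.5000, 0.5000)
Δω = ω₁−ω₀ = (0.13312000, 0.05760000, -0.04870000)
τ = I·(Δω/dt) + ω₀×(Iω₀) = (0.0400, 0.0600, -0.1100)

F = (-1.8000, 2.5000, 0.5000)
τ = (0.0400, 0.0600, -0.1100)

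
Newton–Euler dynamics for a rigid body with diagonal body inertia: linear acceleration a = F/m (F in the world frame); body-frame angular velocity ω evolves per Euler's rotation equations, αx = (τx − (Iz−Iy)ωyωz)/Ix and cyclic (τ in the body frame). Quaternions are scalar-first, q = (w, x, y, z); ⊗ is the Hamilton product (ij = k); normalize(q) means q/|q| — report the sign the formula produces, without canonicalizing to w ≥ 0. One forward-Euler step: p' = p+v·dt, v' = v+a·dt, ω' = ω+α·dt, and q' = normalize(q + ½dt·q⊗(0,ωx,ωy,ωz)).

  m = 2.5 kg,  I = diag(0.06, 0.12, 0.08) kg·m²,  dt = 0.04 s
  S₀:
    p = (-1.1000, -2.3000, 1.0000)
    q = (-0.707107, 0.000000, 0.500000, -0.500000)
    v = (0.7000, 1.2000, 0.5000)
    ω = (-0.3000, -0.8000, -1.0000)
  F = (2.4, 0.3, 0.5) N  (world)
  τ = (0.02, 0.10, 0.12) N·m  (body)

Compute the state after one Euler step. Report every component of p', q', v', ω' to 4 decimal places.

p' = (-1.0720, -2.2520, 1.0200)
q' = (-0.7089, -0.0138, 0.5141, -0.4827)
v' = (0.7384, 1.2048, 0.5080)
ω' = (-0.2653, -0.7647, -0.9472)

gyro term ω×Iω = (-0.0320, -0.0060, 0.0144)
α = I⁻¹(τ − ω×Iω) = (0.8667, 0.8833, 1.3200)
ω + α·dt = (-0.2653, -0.7647, -0.9472)
2q̇ = q⊗(0,ω) = (-0.1000000, -0.6878679, 0.7156856, 0.8571070)
q + ½dt·q⊗(0,ω), renormalized = (-0.7089, -0.0138, 0.5141, -0.4827)
a = F/m = (0.9600, 0.1200, 0.2000)
new position p' = (-1.0720, -2.2520, 1.0200)
new velocity v' = (0.7384, 1.2048, 0.5080)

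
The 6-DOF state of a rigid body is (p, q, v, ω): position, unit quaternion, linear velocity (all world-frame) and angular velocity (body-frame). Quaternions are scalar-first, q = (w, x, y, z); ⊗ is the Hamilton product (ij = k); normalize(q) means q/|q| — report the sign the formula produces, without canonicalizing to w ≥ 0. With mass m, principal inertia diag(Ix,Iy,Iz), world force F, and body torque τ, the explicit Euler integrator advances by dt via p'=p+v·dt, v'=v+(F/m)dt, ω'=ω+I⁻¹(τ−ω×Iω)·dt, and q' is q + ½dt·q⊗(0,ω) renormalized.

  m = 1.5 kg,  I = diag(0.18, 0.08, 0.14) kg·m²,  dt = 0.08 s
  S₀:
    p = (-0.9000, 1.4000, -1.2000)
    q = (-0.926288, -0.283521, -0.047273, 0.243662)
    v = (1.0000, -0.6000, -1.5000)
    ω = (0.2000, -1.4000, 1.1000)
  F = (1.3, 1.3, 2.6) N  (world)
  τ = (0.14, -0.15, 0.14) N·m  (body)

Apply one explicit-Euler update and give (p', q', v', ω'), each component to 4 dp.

α = I⁻¹(τ − ω×Iω) = (1.2911, -1.9850, 0.8000)
ω + α·dt = (0.3033, -1.5588, 1.1640)
q⊗(0,ω) = (-0.2775062, 0.1038689, 1.6574087, -0.6125328)
q' = normalize(q + ½dt·q⊗(0,ω)) = (-0.9350, -0.2787, 0.0190, 0.2186)
linear accel F/m = (0.8667, 0.8667, 1.7333)
new position p' = (-0.8200, 1.3520, -1.3200)
v' = v + a·dt = (1.0693, -0.5307, -1.3613)

p' = (-0.8200, 1.3520, -1.3200)
q' = (-0.9350, -0.2787, 0.0190, 0.2186)
v' = (1.0693, -0.5307, -1.3613)
ω' = (0.3033, -1.5588, 1.1640)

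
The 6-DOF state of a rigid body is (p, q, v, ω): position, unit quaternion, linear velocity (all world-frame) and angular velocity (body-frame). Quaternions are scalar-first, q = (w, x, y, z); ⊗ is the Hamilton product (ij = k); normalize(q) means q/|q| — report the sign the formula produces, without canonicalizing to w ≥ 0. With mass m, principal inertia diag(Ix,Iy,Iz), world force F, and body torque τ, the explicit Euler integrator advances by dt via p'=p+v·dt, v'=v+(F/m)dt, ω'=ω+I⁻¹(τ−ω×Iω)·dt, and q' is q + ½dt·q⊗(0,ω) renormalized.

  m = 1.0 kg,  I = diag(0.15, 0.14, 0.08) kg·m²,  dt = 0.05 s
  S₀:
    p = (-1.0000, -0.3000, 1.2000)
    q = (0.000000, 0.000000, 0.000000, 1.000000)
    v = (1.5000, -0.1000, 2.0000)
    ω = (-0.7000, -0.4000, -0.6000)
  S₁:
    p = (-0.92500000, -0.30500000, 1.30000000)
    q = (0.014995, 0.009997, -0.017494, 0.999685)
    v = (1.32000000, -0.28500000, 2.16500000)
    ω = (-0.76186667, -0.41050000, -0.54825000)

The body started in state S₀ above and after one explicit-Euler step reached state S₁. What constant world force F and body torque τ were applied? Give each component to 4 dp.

ω₁ − ω₀ = (-0.06186667, -0.01050000, 0.05175000)
applied torque τ = (-0.2000, 0.0000, 0.0800)
Δv = v₁−v₀ = (-0.18000000, -0.18500000, 0.16500000)
applied force F = (-3.6000, -3.7000, 3.3000)

F = (-3.6000, -3.7000, 3.3000)
τ = (-0.2000, 0.0000, 0.0800)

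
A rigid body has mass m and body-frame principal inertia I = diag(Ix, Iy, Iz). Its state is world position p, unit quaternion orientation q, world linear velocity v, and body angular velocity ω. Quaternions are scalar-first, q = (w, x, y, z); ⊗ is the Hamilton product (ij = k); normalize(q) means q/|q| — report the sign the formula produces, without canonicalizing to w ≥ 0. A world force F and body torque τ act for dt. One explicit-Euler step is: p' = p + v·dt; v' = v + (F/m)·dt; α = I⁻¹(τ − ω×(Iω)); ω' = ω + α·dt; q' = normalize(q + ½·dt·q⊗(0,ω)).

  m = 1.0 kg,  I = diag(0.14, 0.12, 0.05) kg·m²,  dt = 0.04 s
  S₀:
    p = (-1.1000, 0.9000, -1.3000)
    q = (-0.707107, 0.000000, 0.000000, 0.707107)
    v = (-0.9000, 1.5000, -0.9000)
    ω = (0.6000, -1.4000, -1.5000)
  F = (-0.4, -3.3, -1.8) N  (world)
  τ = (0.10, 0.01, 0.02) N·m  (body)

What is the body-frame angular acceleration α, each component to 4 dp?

α = (1.7643, 0.7583, 0.0640)

ω×(Iω) gyroscopic = (-0.1470, -0.0810, 0.0168)
α = I⁻¹(τ − ω×Iω) = (1.7643, 0.7583, 0.0640)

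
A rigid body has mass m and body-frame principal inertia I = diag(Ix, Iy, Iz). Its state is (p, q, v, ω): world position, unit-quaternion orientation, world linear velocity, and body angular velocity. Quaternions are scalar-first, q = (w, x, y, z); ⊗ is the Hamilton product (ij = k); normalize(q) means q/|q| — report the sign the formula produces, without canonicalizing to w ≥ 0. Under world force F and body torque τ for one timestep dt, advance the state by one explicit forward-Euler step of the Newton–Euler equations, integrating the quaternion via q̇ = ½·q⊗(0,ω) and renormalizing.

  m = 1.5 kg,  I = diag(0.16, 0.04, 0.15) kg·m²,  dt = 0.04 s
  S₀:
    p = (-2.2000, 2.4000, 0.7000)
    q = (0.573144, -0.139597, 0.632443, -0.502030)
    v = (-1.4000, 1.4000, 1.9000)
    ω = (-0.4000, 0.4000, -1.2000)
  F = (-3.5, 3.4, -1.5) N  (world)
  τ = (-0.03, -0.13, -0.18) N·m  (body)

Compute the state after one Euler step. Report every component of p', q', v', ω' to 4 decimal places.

p' = (-2.2560, 2.4560, 0.7760)
q' = (0.5547, -0.1553, 0.6375, -0.5117)
v' = (-1.4933, 1.4907, 1.8600)
ω' = (-0.3943, 0.2652, -1.2531)

(τ − ω×Iω)/I = (0.1425, -3.3700, -1.3280)
ω + α·dt = (-0.3943, 0.2652, -1.2531)
Hamilton product q⊗(0,ω) = (-0.9112520, -0.7873772, 0.2625532, -0.4906344)
updated quaternion q' = (0.5547, -0.1553, 0.6375, -0.5117)
a = F/m = (-2.3333, 2.2667, -1.0000)
p' = p + v·dt = (-2.2560, 2.4560, 0.7760)
v + (F/m)dt = (-1.4933, 1.4907, 1.8600)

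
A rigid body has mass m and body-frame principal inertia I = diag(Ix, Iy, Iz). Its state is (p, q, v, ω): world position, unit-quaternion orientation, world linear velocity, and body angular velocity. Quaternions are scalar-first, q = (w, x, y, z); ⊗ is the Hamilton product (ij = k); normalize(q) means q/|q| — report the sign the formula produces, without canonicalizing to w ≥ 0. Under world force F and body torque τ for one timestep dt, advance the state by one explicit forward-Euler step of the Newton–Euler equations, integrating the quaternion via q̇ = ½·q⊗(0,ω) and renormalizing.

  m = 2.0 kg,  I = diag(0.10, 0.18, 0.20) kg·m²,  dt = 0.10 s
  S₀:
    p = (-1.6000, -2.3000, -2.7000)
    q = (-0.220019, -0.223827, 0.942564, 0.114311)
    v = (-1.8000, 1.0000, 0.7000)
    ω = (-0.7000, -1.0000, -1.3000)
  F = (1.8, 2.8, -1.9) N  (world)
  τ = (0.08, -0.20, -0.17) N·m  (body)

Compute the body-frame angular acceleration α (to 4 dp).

precession coupling ω×(Iω) = (0.0260, -0.0910, 0.0560)
angular accel α = (0.5400, -0.6056, -1.1300)

α = (0.5400, -0.6056, -1.1300)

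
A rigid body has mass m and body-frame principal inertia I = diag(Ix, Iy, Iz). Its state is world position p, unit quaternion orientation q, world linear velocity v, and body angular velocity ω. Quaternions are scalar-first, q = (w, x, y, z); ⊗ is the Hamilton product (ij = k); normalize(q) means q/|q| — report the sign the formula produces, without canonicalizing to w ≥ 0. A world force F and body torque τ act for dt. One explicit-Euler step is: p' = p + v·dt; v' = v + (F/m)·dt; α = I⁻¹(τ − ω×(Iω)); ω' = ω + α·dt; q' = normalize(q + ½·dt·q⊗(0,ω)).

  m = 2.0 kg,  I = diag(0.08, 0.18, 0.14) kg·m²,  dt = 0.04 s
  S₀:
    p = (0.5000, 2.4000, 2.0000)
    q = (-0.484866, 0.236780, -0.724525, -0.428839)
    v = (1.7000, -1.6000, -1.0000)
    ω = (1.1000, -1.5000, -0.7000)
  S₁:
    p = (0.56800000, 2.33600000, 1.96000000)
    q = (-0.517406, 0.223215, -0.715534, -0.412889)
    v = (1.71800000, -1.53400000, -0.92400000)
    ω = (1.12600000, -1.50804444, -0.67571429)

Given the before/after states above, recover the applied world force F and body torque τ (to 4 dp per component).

F = (0.9000, 3.3000, 3.8000)
τ = (0.0100, 0.0100, -0.0800)

v₁ − v₀ = (0.01800000, 0.06600000, 0.07600000)
applied force F = (0.9000, 3.3000, 3.8000)
rate change Δω = (0.02600000, -0.00804444, 0.02428571)
applied torque τ = (0.0100, 0.0100, -0.0800)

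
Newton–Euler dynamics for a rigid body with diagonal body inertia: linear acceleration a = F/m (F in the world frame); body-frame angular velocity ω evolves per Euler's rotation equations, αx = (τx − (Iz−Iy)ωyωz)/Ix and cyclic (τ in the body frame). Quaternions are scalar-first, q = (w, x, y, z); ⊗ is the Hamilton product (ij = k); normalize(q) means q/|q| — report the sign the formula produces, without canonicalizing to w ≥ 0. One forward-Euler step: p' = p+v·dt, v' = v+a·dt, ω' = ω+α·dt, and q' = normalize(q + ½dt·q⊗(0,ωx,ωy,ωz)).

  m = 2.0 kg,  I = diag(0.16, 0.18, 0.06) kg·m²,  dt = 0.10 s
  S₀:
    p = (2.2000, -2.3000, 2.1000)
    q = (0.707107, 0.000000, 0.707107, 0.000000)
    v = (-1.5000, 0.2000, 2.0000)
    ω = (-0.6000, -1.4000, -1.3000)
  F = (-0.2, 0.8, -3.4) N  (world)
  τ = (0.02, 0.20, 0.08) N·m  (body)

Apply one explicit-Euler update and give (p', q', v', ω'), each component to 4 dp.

gyro term ω×Iω = (-0.2184, 0.0780, 0.0168)
(τ − ω×Iω)/I = (1.4900, 0.6778, 1.0533)
ω' = ω + α·dt = (-0.4510, -1.3322, -1.1947)
q⊗(0,ω) = (0.9899498, -1.3435033, -0.9899498, -0.4949749)
q + ½dt·q⊗(0,ω), renormalized = (0.7528, -0.0668, 0.6543, -0.0246)
p' = p + v·dt = (2.0500, -2.2800, 2.3000)
new velocity v' = (-1.5100, 0.2400, 1.8300)

p' = (2.0500, -2.2800, 2.3000)
q' = (0.7528, -0.0668, 0.6543, -0.0246)
v' = (-1.5100, 0.2400, 1.8300)
ω' = (-0.4510, -1.3322, -1.1947)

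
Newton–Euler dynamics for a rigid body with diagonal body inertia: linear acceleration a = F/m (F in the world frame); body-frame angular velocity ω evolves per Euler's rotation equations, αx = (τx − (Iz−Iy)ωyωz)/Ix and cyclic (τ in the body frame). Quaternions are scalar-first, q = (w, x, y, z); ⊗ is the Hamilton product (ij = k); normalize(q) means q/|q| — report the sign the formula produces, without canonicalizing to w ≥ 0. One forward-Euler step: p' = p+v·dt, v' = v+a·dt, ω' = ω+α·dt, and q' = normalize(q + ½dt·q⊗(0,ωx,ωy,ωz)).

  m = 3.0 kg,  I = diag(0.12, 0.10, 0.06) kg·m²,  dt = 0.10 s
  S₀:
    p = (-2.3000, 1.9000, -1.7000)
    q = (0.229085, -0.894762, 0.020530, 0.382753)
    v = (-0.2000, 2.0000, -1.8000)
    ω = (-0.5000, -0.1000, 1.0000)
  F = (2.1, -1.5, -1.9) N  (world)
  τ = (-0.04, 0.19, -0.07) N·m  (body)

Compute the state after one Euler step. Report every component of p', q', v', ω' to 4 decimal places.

p' = (-2.3200, 2.1000, -1.8800)
q' = (0.1874, -0.8961, 0.0545, 0.3986)
v' = (-0.1300, 1.9500, -1.8633)
ω' = (-0.5367, 0.1200, 0.8850)

a = (0.7000, -0.5000, -0.6333)
p + v·dt = (-2.3200, 2.1000, -1.8800)
v' = v + a·dt = (-0.1300, 1.9500, -1.8633)
α = I⁻¹(τ − ω×Iω) = (-0.3667, 2.2000, -1.1500)
ω + α·dt = (-0.5367, 0.1200, 0.8850)
Hamilton product q⊗(0,ω) = (-0.8280810, -0.0557372, 0.6804770, 0.3288262)
q' = normalize(q + ½dt·q⊗(0,ω)) = (0.1874, -0.8961, 0.0545, 0.3986)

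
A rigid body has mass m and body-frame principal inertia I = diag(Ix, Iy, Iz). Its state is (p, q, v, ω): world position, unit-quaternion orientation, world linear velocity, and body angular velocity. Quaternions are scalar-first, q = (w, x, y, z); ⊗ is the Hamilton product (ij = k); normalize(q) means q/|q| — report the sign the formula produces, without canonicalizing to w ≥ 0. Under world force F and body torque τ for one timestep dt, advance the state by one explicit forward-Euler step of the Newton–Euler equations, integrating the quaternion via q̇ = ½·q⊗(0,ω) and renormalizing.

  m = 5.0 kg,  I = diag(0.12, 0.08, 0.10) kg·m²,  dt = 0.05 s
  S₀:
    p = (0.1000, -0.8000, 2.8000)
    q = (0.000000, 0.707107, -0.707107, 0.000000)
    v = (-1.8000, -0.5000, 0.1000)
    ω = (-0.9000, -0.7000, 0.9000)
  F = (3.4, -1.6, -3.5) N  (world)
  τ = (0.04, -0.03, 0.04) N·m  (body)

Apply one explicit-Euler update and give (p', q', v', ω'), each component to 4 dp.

new position p' = (0.0100, -0.8250, 2.8050)
v + (F/m)dt = (-1.7660, -0.5160, 0.0650)
gyro term ω×Iω = (-0.0126, -0.0162, -0.0252)
α = I⁻¹(τ − ω×Iω) = (0.4383, -0.1725, 0.6520)
ω + α·dt = (-0.8781, -0.7086, 0.9326)
Hamilton product q⊗(0,ω) = (0.1414214, -0.6363963, -0.6363963, -1.1313712)
updated quaternion q' = (0.0035, 0.6907, -0.7225, -0.0283)

p' = (0.0100, -0.8250, 2.8050)
q' = (0.0035, 0.6907, -0.7225, -0.0283)
v' = (-1.7660, -0.5160, 0.0650)
ω' = (-0.8781, -0.7086, 0.9326)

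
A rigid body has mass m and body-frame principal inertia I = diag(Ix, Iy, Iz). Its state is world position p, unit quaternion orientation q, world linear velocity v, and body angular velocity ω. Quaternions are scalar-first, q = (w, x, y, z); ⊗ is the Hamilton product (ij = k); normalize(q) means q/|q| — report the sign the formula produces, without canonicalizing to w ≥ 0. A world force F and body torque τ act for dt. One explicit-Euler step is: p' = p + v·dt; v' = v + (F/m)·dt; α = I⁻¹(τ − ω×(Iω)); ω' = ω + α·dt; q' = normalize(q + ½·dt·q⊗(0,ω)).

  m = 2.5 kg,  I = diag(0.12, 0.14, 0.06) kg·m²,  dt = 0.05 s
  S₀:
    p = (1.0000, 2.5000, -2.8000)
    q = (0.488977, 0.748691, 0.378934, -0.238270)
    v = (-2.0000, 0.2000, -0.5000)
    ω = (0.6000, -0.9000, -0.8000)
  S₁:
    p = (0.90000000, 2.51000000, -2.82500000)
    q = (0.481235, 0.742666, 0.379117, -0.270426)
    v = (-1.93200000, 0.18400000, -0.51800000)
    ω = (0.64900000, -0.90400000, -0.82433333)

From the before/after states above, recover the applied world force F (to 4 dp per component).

velocity change Δv = (0.06800000, -0.01600000, -0.01800000)
m·(v₁−v₀)/dt = (3.4000, -0.8000, -0.9000)

F = (3.4000, -0.8000, -0.9000)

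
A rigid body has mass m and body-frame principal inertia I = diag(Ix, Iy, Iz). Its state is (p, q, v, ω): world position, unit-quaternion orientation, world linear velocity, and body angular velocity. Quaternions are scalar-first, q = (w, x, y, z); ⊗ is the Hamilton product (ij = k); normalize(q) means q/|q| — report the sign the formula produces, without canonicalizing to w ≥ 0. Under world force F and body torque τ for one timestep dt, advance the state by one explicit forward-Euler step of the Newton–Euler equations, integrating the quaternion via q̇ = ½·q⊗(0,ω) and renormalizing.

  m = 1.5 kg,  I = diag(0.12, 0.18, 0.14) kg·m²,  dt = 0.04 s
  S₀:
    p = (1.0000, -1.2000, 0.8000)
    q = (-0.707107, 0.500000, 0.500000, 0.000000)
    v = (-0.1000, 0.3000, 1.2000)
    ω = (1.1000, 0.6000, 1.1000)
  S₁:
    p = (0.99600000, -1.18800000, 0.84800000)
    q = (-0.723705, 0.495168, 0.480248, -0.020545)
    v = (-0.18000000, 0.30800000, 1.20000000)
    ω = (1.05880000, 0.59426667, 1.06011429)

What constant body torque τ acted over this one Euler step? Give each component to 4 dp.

τ = (-0.1500, -0.0500, -0.1000)

rate change Δω = (-0.04120000, -0.00573333, -0.03988571)
precession coupling = (-0.0264, -0.0242, 0.0396)
I·α + gyro = (-0.1500, -0.0500, -0.1000)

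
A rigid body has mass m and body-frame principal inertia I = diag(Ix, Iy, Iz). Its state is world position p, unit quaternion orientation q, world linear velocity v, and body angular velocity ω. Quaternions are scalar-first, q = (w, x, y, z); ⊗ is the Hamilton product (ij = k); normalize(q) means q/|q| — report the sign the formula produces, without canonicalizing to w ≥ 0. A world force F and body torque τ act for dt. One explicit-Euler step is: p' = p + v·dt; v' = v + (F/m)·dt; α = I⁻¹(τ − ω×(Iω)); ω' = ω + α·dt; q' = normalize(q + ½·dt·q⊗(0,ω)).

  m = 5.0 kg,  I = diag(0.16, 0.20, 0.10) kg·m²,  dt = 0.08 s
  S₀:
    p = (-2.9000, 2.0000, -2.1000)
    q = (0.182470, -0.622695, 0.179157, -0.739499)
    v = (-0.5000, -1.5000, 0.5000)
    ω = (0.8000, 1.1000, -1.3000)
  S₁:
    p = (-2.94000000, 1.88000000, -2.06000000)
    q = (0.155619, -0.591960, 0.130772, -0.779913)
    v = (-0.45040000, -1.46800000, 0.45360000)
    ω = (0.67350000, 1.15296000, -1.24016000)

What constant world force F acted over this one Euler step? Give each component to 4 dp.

Δv = v₁−v₀ = (0.04960000, 0.03200000, -0.04640000)
applied force F = (3.1000, 2.0000, -2.9000)

F = (3.1000, 2.0000, -2.9000)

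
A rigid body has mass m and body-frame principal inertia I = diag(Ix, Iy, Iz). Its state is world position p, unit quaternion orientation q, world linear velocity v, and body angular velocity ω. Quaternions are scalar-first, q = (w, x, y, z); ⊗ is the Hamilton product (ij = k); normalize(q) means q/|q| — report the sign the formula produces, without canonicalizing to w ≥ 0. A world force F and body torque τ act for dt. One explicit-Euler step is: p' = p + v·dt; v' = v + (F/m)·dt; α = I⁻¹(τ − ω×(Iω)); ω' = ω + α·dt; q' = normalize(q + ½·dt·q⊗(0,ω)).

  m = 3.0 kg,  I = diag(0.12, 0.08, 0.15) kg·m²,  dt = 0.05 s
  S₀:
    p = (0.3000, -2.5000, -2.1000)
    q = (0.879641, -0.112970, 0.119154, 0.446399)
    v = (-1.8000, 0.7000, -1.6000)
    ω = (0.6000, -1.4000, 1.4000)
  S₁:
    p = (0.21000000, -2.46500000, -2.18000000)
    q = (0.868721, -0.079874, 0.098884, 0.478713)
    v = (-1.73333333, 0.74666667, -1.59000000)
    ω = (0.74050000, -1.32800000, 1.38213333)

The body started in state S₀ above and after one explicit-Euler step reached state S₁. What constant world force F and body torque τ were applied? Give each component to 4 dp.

F = (4.0000, 2.8000, 0.6000)
τ = (0.2000, 0.0900, -0.0200)

v₁ − v₀ = (0.06666667, 0.04666667, 0.01000000)
F = m·Δv/dt = (4.0000, 2.8000, 0.6000)
ω₁ − ω₀ = (0.14050000, 0.07200000, -0.01786667)
precession coupling = (-0.1372, -0.0252, 0.0336)
I·α + gyro = (0.2000, 0.0900, -0.0200)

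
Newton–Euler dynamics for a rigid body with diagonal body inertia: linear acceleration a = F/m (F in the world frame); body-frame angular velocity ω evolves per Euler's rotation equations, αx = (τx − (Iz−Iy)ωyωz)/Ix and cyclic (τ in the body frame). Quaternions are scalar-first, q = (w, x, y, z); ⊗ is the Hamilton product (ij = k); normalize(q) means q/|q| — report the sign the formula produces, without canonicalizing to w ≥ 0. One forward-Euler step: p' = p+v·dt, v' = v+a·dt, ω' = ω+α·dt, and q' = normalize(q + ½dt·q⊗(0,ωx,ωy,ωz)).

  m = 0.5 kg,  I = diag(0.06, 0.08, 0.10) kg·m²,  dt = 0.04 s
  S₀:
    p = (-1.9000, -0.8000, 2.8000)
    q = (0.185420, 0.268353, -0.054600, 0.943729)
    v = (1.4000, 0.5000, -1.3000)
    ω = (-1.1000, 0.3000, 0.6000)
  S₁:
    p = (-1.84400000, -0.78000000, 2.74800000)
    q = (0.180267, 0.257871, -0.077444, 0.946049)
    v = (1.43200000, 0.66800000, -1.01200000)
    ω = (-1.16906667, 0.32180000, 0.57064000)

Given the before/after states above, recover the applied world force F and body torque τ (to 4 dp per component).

ω₁ − ω₀ = (-0.06906667, 0.02180000, -0.02936000)
gyro term ω₀×Iω₀ = (0.0036, 0.0264, -0.0066)
I·α + gyro = (-0.1000, 0.0700, -0.0800)
v₁ − v₀ = (0.03200000, 0.16800000, 0.28800000)
m·(v₁−v₀)/dt = (0.4000, 2.1000, 3.6000)

F = (0.4000, 2.1000, 3.6000)
τ = (-0.1000, 0.0700, -0.0800)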